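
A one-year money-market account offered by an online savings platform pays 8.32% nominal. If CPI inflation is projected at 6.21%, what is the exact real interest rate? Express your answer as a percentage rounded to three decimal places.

1 + r = 1.08320 / 1.06210 = 1.019866
r = 1.019866 − 1 = 1.9866%, i.e. 1.987%.

1.987%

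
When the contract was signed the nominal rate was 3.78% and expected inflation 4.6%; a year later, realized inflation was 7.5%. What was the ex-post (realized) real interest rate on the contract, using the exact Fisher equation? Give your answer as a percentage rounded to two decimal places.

Ex-post: (1 + 0.0378)/(1 + 0.0750) − 1 = -3.4605%
So the realized real rate is -3.46%.

-3.46%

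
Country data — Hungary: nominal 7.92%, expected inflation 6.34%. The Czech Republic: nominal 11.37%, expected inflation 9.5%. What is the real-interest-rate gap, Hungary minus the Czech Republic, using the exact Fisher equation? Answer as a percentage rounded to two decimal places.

Hungary: (1 + 0.0792)/(1 + 0.0634) − 1 = 1.4858%
The Czech Republic: (1 + 0.1137)/(1 + 0.0950) − 1 = 1.7078%
Differential = 1.4858% − 1.7078% = -0.2220% → -0.22%.

-0.22%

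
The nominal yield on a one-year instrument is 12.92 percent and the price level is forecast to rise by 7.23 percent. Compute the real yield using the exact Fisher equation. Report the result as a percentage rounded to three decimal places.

By the Fisher identity, 1 + r = (1 + i)/(1 + π).
1 + r = 1.12920 / 1.07230 = 1.053064
r = 1.053064 − 1 = 5.3064%, i.e. 5.306%.

5.306%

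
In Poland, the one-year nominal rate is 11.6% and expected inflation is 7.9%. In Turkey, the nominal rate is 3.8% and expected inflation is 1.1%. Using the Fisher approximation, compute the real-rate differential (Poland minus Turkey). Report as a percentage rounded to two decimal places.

Poland: 11.6% − 7.9% = 3.700%
Turkey: 3.8% − 1.1% = 2.700%
Differential = 1.000% → 1.00%.

1.00%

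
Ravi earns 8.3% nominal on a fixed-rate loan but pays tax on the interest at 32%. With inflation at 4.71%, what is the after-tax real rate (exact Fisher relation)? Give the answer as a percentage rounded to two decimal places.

0.89%

After-tax nominal return = 8.3% × (1 − 0.32) = 5.6440%.
1 + r = 1.05644 / 1.04710 = 1.008920
After-tax real rate = 1.008920 − 1 → 0.89%.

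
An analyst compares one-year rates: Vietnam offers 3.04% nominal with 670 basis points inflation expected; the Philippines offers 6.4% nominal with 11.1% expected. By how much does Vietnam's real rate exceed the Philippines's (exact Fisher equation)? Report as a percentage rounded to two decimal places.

Vietnam: (1 + 0.0304)/(1 + 0.0670) − 1 = -3.4302%
The Philippines: (1 + 0.0640)/(1 + 0.1110) − 1 = -4.2304%
Differential = -3.4302% − (-4.2304%) = 0.8002% → 0.80%.

0.80%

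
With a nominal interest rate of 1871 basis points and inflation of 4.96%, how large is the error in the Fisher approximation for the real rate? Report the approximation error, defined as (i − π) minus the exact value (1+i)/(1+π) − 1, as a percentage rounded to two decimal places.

Approximate: r ≈ 18.710% − 4.960% = 13.7500%
Exact: (1 + 0.1871)/(1 + 0.0496) − 1 = 13.1002%
Error = 13.7500% − 13.1002% = 0.6498% → 0.65%.

0.65%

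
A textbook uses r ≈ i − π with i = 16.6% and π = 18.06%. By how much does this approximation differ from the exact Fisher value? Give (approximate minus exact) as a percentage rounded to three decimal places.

-0.223%

Approximate: r ≈ 16.600% − 18.060% = -1.4600%
Exact: (1 + 0.1660)/(1 + 0.1806) − 1 = -1.2367%
Error = -1.4600% − (-1.2367%) = -0.2233% → -0.223%.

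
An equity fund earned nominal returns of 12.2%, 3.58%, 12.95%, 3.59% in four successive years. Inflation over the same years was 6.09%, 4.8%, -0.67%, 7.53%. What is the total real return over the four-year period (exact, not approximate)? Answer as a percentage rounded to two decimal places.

Compound the nominal returns: 1.1220 × 1.0358 × 1.1295 × 1.0359 = 1.359793.
Compound inflation: 1.0609 × 1.0480 × 0.9933 × 1.0753 = 1.187533.
Deflate: 1.359793 / 1.187533 = 1.145057.
Total real return = 1.145057 − 1 → 14.51%.

14.51%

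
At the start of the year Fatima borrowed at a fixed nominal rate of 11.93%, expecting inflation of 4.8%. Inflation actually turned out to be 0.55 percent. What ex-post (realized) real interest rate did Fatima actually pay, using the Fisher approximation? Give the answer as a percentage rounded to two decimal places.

11.38%

Ex-post: 11.93% − 0.55% = 11.380%
So the realized real rate is 11.38%.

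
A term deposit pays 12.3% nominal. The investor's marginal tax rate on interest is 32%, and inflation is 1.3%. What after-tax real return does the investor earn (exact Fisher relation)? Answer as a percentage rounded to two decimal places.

After-tax nominal return = 12.3% × (1 − 0.32) = 8.3640%.
1 + r = 1.08364 / 1.01300 = 1.069733
After-tax real rate = 1.069733 − 1 → 6.97%.

6.97%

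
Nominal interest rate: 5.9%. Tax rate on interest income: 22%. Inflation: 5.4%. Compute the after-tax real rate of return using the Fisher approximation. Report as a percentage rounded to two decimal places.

-0.80%

After-tax nominal return = 5.9% × (1 − 0.22) = 4.6020%.
r ≈ 4.6020% − 5.4% → -0.80%.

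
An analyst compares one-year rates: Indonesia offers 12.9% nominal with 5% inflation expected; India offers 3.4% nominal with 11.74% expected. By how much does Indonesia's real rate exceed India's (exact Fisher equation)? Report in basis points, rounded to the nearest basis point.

Indonesia: (1 + 0.1290)/(1 + 0.0500) − 1 = 7.5238%
India: (1 + 0.0340)/(1 + 0.1174) − 1 = -7.4638%
Differential = 7.5238% − (-7.4638%) = 14.9876% → 1499 basis points.

1499 basis points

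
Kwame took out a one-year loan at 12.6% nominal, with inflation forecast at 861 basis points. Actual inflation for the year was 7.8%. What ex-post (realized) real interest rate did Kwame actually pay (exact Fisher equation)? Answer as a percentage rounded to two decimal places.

Ex-post: (1 + 0.1260)/(1 + 0.0780) − 1 = 4.4527%
So the realized real rate is 4.45%.

4.45%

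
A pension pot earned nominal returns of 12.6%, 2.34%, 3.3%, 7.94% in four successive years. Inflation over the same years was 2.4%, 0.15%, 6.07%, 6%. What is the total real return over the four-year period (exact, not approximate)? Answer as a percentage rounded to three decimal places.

Nominal growth factor = 1.1260 × 1.0234 × 1.0330 × 1.0794 = 1.284892
Price-level growth factor = 1.0240 × 1.0015 × 1.0607 × 1.0600 = 1.153053
Real growth factor = 1.284892 / 1.153053 = 1.114339
Total real return = 1.114339 − 1 → 11.434%.

11.434%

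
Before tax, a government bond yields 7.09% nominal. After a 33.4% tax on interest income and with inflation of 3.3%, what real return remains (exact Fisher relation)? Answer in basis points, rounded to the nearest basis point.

After-tax nominal return = 7.09% × (1 − 0.334) = 4.72194%.
1 + r = 1.0472194 / 1.03300 = 1.013765
After-tax real rate = 1.013765 − 1 → 138 basis points.

138 basis points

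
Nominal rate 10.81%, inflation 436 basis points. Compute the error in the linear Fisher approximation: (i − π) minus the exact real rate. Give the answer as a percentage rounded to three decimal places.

0.269%

Approximate: r ≈ 10.810% − 4.360% = 6.4500%
Exact: (1 + 0.1081)/(1 + 0.0436) − 1 = 6.18053%
Error = 6.4500% − 6.18053% = 0.26947% → 0.269%.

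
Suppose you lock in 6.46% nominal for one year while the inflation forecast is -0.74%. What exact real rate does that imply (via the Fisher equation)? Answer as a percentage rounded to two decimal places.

7.25%

By the Fisher equation, 1 + r = (1 + i)/(1 + π).
1 + r = 1.06460 / 0.99260 = 1.072537
r = 1.072537 − 1 = 7.2537%, i.e. 7.25%.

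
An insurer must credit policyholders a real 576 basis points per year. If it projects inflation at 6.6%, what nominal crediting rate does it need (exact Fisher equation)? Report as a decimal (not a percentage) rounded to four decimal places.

0.1274

(1 + i) = (1 + r)(1 + π) = 1.05760 × 1.06600 = 1.1274016
i = 1.1274016 − 1, so the required nominal rate is 0.1274.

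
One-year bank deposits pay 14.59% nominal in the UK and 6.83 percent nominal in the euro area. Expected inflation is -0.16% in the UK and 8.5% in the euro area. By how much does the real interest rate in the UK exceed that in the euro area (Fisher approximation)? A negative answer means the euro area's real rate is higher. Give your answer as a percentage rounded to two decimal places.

The UK: 14.59% − (-0.16%) = 14.750%
The euro area: 6.83% − 8.5% = -1.670%
Differential = 16.420% → 16.42%.

16.42%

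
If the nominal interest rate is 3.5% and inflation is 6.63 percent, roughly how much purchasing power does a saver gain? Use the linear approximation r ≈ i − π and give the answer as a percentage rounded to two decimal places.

-3.13%

r ≈ i − π = 3.5% − 6.63% = -3.13%.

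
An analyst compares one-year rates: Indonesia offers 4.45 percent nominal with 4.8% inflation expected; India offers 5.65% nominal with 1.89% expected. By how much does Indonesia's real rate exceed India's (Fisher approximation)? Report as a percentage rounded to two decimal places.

Indonesia: 4.45% − 4.8% = -0.350%
India: 5.65% − 1.89% = 3.760%
Differential = -4.110% → -4.11%.

-4.11%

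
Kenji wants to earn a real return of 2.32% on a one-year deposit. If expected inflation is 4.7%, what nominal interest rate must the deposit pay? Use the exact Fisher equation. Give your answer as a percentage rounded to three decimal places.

7.129%

(1 + i) = (1 + r)(1 + π) = 1.02320 × 1.04700 = 1.0712904
i = 1.0712904 − 1, so the required nominal rate is 7.129%.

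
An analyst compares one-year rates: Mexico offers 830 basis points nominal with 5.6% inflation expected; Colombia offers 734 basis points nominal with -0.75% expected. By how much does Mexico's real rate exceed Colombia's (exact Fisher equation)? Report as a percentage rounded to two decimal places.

-5.59%

Mexico: (1 + 0.0830)/(1 + 0.0560) − 1 = 2.5568%
Colombia: (1 + 0.0734)/(1 − 0.0075) − 1 = 8.1511%
Differential = 2.5568% − 8.1511% = -5.5943% → -5.59%.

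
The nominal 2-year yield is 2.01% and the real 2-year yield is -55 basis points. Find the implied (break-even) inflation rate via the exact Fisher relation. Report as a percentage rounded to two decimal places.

(1 + π) = (1 + i)/(1 + r) = 1.02010 / 0.99450 = 1.025742
Break-even inflation = 1.025742 − 1 → 2.57%.

2.57%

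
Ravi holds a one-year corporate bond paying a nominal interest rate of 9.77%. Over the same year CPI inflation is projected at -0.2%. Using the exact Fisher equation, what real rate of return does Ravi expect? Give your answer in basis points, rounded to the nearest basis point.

1 + r = 1.09770 / 0.99800 = 1.099900
r = 1.099900 − 1 = 9.9900%, i.e. 999 basis points.

999 basis points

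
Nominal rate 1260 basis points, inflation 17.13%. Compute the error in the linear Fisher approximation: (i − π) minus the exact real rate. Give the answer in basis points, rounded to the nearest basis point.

Approximate: r ≈ 12.600% − 17.130% = -4.5300%
Exact: (1 + 0.1260)/(1 + 0.1713) − 1 = -3.8675%
Error = -4.5300% − (-3.8675%) = -0.6625% → -66 basis points.

-66 basis points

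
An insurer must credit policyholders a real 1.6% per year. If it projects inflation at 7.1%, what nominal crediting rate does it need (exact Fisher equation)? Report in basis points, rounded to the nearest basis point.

881 basis points

(1 + i) = (1 + r)(1 + π) = 1.01600 × 1.07100 = 1.088136
i = 1.088136 − 1, so the required nominal rate is 881 basis points.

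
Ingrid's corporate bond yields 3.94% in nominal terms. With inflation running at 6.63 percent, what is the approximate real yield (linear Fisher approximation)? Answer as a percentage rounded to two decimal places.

-2.69%

r ≈ i − π = 3.94% − 6.63% = -2.69%.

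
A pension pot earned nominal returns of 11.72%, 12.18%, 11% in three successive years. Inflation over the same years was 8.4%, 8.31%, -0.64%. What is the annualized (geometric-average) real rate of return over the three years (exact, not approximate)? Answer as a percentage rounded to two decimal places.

Nominal growth factor = 1.1172 × 1.1218 × 1.1100 = 1.39113521
Price-level growth factor = 1.0840 × 1.0831 × 0.9936 = 1.16656629
Real growth factor = 1.39113521 / 1.16656629 = 1.19250421
Annualized real rate = 1.19250421^(1/3) − 1 = 6.0441% → 6.04%.

6.04%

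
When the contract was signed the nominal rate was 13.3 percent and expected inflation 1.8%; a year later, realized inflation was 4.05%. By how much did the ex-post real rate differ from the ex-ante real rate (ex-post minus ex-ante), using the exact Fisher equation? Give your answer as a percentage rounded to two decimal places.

-2.41%

Ex-ante: (1 + 0.1330)/(1 + 0.0180) − 1 = 11.2967%
Ex-post: (1 + 0.1330)/(1 + 0.0405) − 1 = 8.8900%
Difference (ex-post − ex-ante) = -2.4067% → -2.41%.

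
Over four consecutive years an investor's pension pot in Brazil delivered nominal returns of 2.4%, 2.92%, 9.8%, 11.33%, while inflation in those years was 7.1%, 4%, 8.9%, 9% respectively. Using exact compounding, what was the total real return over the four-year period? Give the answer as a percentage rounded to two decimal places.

-2.56%

Compound the nominal returns: 1.0240 × 1.0292 × 1.0980 × 1.1133 = 1.288292.
Compound inflation: 1.0710 × 1.0400 × 1.0890 × 1.0900 = 1.322139.
Deflate: 1.288292 / 1.322139 = 0.974400.
Total real return = 0.974400 − 1 → -2.56%.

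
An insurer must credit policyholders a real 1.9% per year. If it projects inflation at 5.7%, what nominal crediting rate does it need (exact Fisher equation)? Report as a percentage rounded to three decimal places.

7.708%

(1 + i) = (1 + r)(1 + π) = 1.01900 × 1.05700 = 1.077083
i = 1.077083 − 1, so the required nominal rate is 7.708%.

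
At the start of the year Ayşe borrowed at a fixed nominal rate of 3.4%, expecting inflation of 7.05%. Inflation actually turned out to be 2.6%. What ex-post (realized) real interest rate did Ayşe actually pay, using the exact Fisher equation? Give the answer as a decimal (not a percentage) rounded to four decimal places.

0.0078

Ex-post: (1 + 0.0340)/(1 + 0.0260) − 1 = 0.7797%
So the realized real rate is 0.0078.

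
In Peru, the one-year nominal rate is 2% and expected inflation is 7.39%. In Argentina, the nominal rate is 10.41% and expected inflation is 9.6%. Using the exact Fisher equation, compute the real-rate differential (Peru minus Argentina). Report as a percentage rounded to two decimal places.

Peru: (1 + 0.0200)/(1 + 0.0739) − 1 = -5.0191%
Argentina: (1 + 0.1041)/(1 + 0.0960) − 1 = 0.7391%
Differential = -5.0191% − 0.7391% = -5.7581% → -5.76%.

-5.76%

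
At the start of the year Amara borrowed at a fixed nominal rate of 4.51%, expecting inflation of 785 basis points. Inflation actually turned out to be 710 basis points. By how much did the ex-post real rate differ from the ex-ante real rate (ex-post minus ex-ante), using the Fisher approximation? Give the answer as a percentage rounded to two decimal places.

0.75%

Ex-ante: 4.51% − 7.85% = -3.340%
Ex-post: 4.51% − 7.1% = -2.590%
Difference (ex-post − ex-ante) = 0.7500% → 0.75%.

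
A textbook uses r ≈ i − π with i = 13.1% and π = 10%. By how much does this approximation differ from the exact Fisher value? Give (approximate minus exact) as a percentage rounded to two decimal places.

0.28%

Approximate: r ≈ 13.100% − 10.000% = 3.1000%
Exact: (1 + 0.1310)/(1 + 0.1000) − 1 = 2.8182%
Error = 3.1000% − 2.8182% = 0.2818% → 0.28%.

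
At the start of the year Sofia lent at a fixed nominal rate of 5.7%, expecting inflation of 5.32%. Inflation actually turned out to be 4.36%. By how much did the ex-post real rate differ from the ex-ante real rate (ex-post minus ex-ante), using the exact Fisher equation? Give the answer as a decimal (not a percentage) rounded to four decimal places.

Ex-ante: (1 + 0.0570)/(1 + 0.0532) − 1 = 0.3608%
Ex-post: (1 + 0.0570)/(1 + 0.0436) − 1 = 1.2840%
Difference (ex-post − ex-ante) = 0.9232% → 0.0092.

0.0092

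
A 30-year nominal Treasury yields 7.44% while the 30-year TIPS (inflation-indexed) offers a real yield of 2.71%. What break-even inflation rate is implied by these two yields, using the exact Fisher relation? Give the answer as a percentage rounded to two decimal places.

(1 + π) = (1 + i)/(1 + r) = 1.07440 / 1.02710 = 1.046052
Break-even inflation = 1.046052 − 1 → 4.61%.

4.61%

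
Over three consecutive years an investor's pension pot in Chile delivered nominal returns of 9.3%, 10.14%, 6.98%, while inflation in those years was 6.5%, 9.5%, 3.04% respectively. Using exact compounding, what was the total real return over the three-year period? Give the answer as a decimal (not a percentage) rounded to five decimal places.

Nominal growth factor = 1.0930 × 1.1014 × 1.0698 = 1.287858
Price-level growth factor = 1.0650 × 1.0950 × 1.0304 = 1.201627
Real growth factor = 1.287858 / 1.201627 = 1.071762
Total real return = 1.071762 − 1 → 0.07176.

0.07176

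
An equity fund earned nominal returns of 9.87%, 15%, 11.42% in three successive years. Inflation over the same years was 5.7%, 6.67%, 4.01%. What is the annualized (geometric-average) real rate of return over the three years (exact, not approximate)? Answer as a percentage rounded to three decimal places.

Compound the nominal returns: 1.0987 × 1.1500 × 1.1142 = 1.40779727.
Compound inflation: 1.0570 × 1.0667 × 1.0401 = 1.17271473.
Deflate: 1.40779727 / 1.17271473 = 1.20046013.
Annualized real rate = 1.20046013^(1/3) − 1 = 6.2794% → 6.279%.

6.279%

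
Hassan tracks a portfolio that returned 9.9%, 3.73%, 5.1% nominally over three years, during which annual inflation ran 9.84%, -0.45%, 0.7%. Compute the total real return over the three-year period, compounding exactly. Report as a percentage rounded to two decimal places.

Compound the nominal returns: 1.0990 × 1.0373 × 1.0510 = 1.198132.
Compound inflation: 1.0984 × 0.9955 × 1.0070 = 1.101111.
Deflate: 1.198132 / 1.101111 = 1.088112.
Total real return = 1.088112 − 1 → 8.81%.

8.81%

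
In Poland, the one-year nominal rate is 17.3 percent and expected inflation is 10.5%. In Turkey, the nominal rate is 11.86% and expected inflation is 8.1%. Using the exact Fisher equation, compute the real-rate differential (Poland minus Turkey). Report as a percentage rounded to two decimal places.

2.68%

Poland: (1 + 0.1730)/(1 + 0.1050) − 1 = 6.1538%
Turkey: (1 + 0.1186)/(1 + 0.0810) − 1 = 3.4783%
Differential = 6.1538% − 3.4783% = 2.6756% → 2.68%.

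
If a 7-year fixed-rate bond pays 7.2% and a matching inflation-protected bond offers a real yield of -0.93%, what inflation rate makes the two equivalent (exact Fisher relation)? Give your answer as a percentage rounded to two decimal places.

(1 + π) = (1 + i)/(1 + r) = 1.07200 / 0.99070 = 1.082063
Break-even inflation = 1.082063 − 1 → 8.21%.

8.21%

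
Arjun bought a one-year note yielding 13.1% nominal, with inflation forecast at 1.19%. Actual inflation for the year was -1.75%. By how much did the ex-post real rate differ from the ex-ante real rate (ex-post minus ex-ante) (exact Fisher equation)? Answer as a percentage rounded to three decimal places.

Ex-ante: (1 + 0.1310)/(1 + 0.0119) − 1 = 11.7699%
Ex-post: (1 + 0.1310)/(1 − 0.0175) − 1 = 15.1145%
Difference (ex-post − ex-ante) = 3.3446% → 3.345%.

3.345%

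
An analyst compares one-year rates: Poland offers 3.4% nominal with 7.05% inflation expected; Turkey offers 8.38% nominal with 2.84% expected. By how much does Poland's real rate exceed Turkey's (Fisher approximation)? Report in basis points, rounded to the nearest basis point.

-919 basis points

Poland: 3.4% − 7.05% = -3.650%
Turkey: 8.38% − 2.84% = 5.540%
Differential = -9.190% → -919 basis points.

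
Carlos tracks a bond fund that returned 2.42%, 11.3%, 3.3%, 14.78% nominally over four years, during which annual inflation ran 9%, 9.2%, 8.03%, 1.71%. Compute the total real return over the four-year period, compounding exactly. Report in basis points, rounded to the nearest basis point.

334 basis points

Nominal growth factor = 1.0242 × 1.1130 × 1.0330 × 1.1478 = 1.3515947
Price-level growth factor = 1.0900 × 1.0920 × 1.0803 × 1.0171 = 1.3078477
Real growth factor = 1.3515947 / 1.3078477 = 1.0334496
Total real return = 1.0334496 − 1 → 334 basis points.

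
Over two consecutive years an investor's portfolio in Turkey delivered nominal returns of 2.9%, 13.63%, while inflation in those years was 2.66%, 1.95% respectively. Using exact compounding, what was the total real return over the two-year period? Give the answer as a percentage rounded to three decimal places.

11.717%

Nominal growth factor = 1.0290 × 1.1363 = 1.169253
Price-level growth factor = 1.0266 × 1.0195 = 1.046619
Real growth factor = 1.169253 / 1.046619 = 1.117172
Total real return = 1.117172 − 1 → 11.717%.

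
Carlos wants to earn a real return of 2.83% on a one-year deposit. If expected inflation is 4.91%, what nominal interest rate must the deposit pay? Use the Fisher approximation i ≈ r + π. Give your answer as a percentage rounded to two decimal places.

7.74%

i ≈ r + π = 2.83% + 4.91% = 7.74%.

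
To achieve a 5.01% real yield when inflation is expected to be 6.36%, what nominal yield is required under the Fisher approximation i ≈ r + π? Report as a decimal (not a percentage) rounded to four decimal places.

i ≈ r + π = 5.01% + 6.36% = 0.1137.

0.1137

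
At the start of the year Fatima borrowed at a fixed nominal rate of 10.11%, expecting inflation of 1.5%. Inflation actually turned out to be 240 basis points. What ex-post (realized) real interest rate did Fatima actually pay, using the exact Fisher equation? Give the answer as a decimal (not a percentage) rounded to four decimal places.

0.0753

Ex-post: (1 + 0.1011)/(1 + 0.0240) − 1 = 7.5293%
So the realized real rate is 0.0753.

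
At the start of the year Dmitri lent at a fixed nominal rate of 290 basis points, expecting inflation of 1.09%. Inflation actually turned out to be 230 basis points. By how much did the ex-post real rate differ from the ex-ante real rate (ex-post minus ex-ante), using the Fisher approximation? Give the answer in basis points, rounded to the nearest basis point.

Ex-ante: 2.9% − 1.09% = 1.810%
Ex-post: 2.9% − 2.3% = 0.600%
Difference (ex-post − ex-ante) = -1.2100% → -121 basis points.

-121 basis points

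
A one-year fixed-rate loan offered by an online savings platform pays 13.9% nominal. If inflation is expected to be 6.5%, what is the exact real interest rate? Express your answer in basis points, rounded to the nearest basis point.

695 basis points

By the Fisher equation, 1 + r = (1 + i)/(1 + π).
1 + r = 1.13900 / 1.06500 = 1.069484
r = 1.069484 − 1 = 6.9484%, i.e. 695 basis points.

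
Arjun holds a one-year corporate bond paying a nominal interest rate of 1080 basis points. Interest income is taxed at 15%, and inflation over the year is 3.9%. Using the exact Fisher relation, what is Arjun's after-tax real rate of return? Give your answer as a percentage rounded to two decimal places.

After-tax nominal return = 10.8% × (1 − 0.15) = 9.1800%.
1 + r = 1.09180 / 1.03900 = 1.050818
After-tax real rate = 1.050818 − 1 → 5.08%.

5.08%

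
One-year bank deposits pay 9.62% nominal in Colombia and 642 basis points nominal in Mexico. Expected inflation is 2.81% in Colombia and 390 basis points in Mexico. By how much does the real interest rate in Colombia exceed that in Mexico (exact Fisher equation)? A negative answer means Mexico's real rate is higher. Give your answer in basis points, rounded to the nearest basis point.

Colombia: (1 + 0.0962)/(1 + 0.0281) − 1 = 6.6239%
Mexico: (1 + 0.0642)/(1 + 0.0390) − 1 = 2.4254%
Differential = 6.6239% − 2.4254% = 4.1985% → 420 basis points.

420 basis points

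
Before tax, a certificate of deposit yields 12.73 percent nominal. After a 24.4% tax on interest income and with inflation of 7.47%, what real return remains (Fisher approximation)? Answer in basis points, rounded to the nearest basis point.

After-tax nominal return = 12.73% × (1 − 0.244) = 9.62388%.
r ≈ 9.62388% − 7.47% → 215 basis points.

215 basis points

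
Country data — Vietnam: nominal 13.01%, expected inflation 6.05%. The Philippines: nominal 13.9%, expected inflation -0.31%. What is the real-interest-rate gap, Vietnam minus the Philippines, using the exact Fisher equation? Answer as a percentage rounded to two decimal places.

-7.69%

Vietnam: (1 + 0.1301)/(1 + 0.0605) − 1 = 6.5629%
The Philippines: (1 + 0.1390)/(1 − 0.0031) − 1 = 14.2542%
Differential = 6.5629% − 14.2542% = -7.6912% → -7.69%.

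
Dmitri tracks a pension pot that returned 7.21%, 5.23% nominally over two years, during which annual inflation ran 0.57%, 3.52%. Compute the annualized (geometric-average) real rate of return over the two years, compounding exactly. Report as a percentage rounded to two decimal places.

Nominal growth factor = 1.0721 × 1.0523 = 1.12817083
Price-level growth factor = 1.0057 × 1.0352 = 1.04110064
Real growth factor = 1.12817083 / 1.04110064 = 1.08363283
Annualized real rate = 1.08363283^(1/2) − 1 = 4.0977% → 4.10%.

4.10%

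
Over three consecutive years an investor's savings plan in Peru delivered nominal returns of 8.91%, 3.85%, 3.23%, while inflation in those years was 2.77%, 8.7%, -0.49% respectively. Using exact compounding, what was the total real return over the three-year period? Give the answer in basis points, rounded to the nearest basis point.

503 basis points

Nominal growth factor = 1.0891 × 1.0385 × 1.0323 = 1.167563
Price-level growth factor = 1.0277 × 1.0870 × 0.9951 = 1.111636
Real growth factor = 1.167563 / 1.111636 = 1.050310
Total real return = 1.050310 − 1 → 503 basis points.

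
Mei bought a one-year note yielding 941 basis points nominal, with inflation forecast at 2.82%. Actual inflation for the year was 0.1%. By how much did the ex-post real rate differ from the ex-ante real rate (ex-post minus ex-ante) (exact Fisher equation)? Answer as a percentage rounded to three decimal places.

2.891%

Ex-ante: (1 + 0.0941)/(1 + 0.0282) − 1 = 6.4093%
Ex-post: (1 + 0.0941)/(1 + 0.0010) − 1 = 9.3007%
Difference (ex-post − ex-ante) = 2.8914% → 2.891%.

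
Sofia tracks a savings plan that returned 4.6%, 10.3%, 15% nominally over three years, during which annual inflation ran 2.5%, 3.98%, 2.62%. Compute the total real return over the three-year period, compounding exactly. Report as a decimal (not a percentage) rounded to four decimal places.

Nominal growth factor = 1.0460 × 1.1030 × 1.1500 = 1.326799
Price-level growth factor = 1.0250 × 1.0398 × 1.0262 = 1.093719
Real growth factor = 1.326799 / 1.093719 = 1.213108
Total real return = 1.213108 − 1 → 0.2131.

0.2131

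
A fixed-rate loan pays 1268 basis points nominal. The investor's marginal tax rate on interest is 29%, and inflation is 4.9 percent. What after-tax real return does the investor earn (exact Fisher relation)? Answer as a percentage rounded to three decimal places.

3.911%

After-tax nominal return = 12.68% × (1 − 0.29) = 9.0028%.
1 + r = 1.090028 / 1.04900 = 1.039112
After-tax real rate = 1.039112 − 1 → 3.911%.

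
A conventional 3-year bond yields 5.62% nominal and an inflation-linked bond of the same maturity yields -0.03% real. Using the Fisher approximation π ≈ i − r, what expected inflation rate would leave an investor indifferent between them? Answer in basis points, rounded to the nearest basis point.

565 basis points

π ≈ i − r = 5.62% − (-0.03%) → 565 basis points.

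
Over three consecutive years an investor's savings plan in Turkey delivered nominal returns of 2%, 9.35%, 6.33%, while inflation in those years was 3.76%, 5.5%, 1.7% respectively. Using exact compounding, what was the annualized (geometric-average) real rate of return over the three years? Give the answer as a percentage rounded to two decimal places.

2.13%

Nominal growth factor = 1.0200 × 1.0935 × 1.0633 = 1.18597292
Price-level growth factor = 1.0376 × 1.0550 × 1.0170 = 1.11327736
Real growth factor = 1.18597292 / 1.11327736 = 1.06529870
Annualized real rate = 1.06529870^(1/3) − 1 = 2.1309% → 2.13%.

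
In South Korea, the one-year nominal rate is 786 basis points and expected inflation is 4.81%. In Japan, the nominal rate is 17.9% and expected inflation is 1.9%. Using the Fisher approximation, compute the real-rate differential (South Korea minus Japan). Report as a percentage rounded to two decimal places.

-12.95%

South Korea: 7.86% − 4.81% = 3.050%
Japan: 17.9% − 1.9% = 16.000%
Differential = -12.950% → -12.95%.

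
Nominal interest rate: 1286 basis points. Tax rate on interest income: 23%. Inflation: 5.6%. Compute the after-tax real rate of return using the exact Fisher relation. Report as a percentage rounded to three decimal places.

After-tax nominal return = 12.86% × (1 − 0.23) = 9.9022%.
1 + r = 1.099022 / 1.05600 = 1.040741
After-tax real rate = 1.040741 − 1 → 4.074%.

4.074%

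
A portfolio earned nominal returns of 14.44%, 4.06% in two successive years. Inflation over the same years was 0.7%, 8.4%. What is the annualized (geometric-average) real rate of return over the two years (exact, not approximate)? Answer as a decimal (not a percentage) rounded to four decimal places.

0.0445

Compound the nominal returns: 1.1444 × 1.0406 = 1.19086264.
Compound inflation: 1.0070 × 1.0840 = 1.09158800.
Deflate: 1.19086264 / 1.09158800 = 1.09094516.
Annualized real rate = 1.09094516^(1/2) − 1 = 4.4483% → 0.0445.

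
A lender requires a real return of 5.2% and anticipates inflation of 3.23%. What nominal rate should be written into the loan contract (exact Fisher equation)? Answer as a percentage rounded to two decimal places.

(1 + i) = (1 + r)(1 + π) = 1.05200 × 1.03230 = 1.0859796
i = 1.0859796 − 1, so the required nominal rate is 8.60%.

8.60%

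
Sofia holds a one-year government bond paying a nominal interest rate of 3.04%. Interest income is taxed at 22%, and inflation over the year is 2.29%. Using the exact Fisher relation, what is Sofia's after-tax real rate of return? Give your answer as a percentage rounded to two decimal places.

0.08%

After-tax nominal return = 3.04% × (1 − 0.22) = 2.3712%.
1 + r = 1.023712 / 1.02290 = 1.000794
After-tax real rate = 1.000794 − 1 → 0.08%.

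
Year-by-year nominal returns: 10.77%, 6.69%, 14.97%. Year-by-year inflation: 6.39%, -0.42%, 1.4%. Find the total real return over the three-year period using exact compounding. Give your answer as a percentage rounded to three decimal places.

Compound the nominal returns: 1.1077 × 1.0669 × 1.1497 = 1.358721.
Compound inflation: 1.0639 × 0.9958 × 1.0140 = 1.074264.
Deflate: 1.358721 / 1.074264 = 1.264793.
Total real return = 1.264793 − 1 → 26.479%.

26.479%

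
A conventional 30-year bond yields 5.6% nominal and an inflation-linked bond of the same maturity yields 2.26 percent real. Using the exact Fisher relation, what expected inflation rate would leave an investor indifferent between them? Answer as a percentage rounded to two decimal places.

(1 + π) = (1 + i)/(1 + r) = 1.05600 / 1.02260 = 1.032662
Break-even inflation = 1.032662 − 1 → 3.27%.

3.27%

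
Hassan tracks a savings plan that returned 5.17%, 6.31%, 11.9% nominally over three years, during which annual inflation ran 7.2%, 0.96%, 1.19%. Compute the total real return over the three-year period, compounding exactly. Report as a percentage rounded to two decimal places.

Nominal growth factor = 1.0517 × 1.0631 × 1.1190 = 1.251112
Price-level growth factor = 1.0720 × 1.0096 × 1.0119 = 1.095170
Real growth factor = 1.251112 / 1.095170 = 1.142390
Total real return = 1.142390 − 1 → 14.24%.

14.24%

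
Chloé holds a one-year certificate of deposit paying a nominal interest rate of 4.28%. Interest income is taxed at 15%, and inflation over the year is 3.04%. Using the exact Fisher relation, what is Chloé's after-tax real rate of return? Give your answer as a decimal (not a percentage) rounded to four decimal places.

After-tax nominal return = 4.28% × (1 − 0.15) = 3.6380%.
1 + r = 1.03638 / 1.03040 = 1.005804
After-tax real rate = 1.005804 − 1 → 0.0058.

0.0058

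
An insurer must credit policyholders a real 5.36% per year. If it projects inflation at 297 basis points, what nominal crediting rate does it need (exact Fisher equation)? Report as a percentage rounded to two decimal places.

8.49%

(1 + i) = (1 + r)(1 + π) = 1.05360 × 1.02970 = 1.08489192
i = 1.08489192 − 1, so the required nominal rate is 8.49%.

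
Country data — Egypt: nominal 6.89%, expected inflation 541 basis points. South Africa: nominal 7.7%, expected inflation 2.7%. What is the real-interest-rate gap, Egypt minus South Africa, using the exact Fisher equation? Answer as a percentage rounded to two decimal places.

-3.46%

Egypt: (1 + 0.0689)/(1 + 0.0541) − 1 = 1.4040%
South Africa: (1 + 0.0770)/(1 + 0.0270) − 1 = 4.8685%
Differential = 1.4040% − 4.8685% = -3.4645% → -3.46%.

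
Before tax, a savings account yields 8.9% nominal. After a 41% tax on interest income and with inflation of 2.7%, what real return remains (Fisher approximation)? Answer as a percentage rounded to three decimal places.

2.551%

After-tax nominal return = 8.9% × (1 − 0.41) = 5.2510%.
r ≈ 5.2510% − 2.7% → 2.551%.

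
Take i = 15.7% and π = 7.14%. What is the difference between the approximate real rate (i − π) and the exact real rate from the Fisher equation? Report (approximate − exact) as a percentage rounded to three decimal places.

0.570%

Approximate: r ≈ 15.700% − 7.140% = 8.5600%
Exact: (1 + 0.1570)/(1 + 0.0714) − 1 = 7.98955%
Error = 8.5600% − 7.98955% = 0.57045% → 0.570%.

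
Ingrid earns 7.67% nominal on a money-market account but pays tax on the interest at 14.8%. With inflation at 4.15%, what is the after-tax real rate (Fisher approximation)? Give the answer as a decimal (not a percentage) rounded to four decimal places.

0.0238

After-tax nominal return = 7.67% × (1 − 0.148) = 6.53484%.
r ≈ 6.53484% − 4.15% → 0.0238.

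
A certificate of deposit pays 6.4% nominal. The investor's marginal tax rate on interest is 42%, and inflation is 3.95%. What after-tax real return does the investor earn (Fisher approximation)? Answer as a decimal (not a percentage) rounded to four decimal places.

-0.0024

After-tax nominal return = 6.4% × (1 − 0.42) = 3.7120%.
r ≈ 3.7120% − 3.95% → -0.0024.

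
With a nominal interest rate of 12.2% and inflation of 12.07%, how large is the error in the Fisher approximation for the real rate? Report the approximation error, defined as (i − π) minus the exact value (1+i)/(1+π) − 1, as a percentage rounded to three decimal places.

0.014%

Approximate: r ≈ 12.200% − 12.070% = 0.1300%
Exact: (1 + 0.1220)/(1 + 0.1207) − 1 = 0.1160%
Error = 0.1300% − 0.1160% = 0.0140% → 0.014%.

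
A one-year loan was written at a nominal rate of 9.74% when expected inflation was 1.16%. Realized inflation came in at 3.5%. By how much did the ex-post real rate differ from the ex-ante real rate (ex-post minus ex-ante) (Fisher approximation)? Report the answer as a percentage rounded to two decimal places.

-2.34%

Ex-ante: 9.74% − 1.16% = 8.580%
Ex-post: 9.74% − 3.5% = 6.240%
Difference (ex-post − ex-ante) = -2.3400% → -2.34%.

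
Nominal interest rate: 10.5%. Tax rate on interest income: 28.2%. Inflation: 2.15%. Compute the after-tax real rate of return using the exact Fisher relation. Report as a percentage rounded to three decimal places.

5.276%

After-tax nominal return = 10.5% × (1 − 0.282) = 7.5390%.
1 + r = 1.07539 / 1.02150 = 1.052756
After-tax real rate = 1.052756 − 1 → 5.276%.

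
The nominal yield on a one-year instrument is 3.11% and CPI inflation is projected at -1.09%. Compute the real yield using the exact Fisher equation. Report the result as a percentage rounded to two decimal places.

By the Fisher relation, 1 + r = (1 + i)/(1 + π).
1 + r = 1.03110 / 0.98910 = 1.042463
r = 1.042463 − 1 = 4.2463%, i.e. 4.25%.

4.25%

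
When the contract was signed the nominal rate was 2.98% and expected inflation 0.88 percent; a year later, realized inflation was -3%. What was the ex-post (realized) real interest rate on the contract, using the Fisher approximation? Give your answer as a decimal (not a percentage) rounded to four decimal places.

Ex-post: 2.98% − (-3%) = 5.980%
So the realized real rate is 0.0598.

0.0598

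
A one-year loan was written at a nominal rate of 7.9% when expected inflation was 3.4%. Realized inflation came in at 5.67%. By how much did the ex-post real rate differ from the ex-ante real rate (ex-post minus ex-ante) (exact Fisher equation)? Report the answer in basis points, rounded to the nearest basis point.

Ex-ante: (1 + 0.0790)/(1 + 0.0340) − 1 = 4.3520%
Ex-post: (1 + 0.0790)/(1 + 0.0567) − 1 = 2.1103%
Difference (ex-post − ex-ante) = -2.2417% → -224 basis points.

-224 basis points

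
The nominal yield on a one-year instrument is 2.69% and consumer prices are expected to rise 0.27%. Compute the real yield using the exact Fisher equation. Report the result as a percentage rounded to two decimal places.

2.41%

By the Fisher identity, 1 + r = (1 + i)/(1 + π).
1 + r = 1.02690 / 1.00270 = 1.024135
r = 1.024135 − 1 = 2.4135%, i.e. 2.41%.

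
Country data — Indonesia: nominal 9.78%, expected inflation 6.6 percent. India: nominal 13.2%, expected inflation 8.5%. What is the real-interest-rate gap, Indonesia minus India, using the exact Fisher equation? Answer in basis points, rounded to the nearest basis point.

-135 basis points

Indonesia: (1 + 0.0978)/(1 + 0.0660) − 1 = 2.9831%
India: (1 + 0.1320)/(1 + 0.0850) − 1 = 4.3318%
Differential = 2.9831% − 4.3318% = -1.3487% → -135 basis points.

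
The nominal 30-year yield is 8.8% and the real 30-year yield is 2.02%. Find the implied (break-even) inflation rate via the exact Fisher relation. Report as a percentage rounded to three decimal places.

(1 + π) = (1 + i)/(1 + r) = 1.08800 / 1.02020 = 1.066458
Break-even inflation = 1.066458 − 1 → 6.646%.

6.646%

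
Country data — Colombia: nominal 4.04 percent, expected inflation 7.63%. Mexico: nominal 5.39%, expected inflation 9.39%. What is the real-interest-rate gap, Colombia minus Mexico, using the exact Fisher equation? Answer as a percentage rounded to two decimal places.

Colombia: (1 + 0.0404)/(1 + 0.0763) − 1 = -3.3355%
Mexico: (1 + 0.0539)/(1 + 0.0939) − 1 = -3.6566%
Differential = -3.3355% − (-3.6566%) = 0.3211% → 0.32%.

0.32%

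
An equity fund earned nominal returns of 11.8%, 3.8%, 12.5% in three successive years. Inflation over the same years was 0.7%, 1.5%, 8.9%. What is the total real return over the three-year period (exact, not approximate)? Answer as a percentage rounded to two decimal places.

17.29%

Nominal growth factor = 1.1180 × 1.0380 × 1.1250 = 1.305545
Price-level growth factor = 1.0070 × 1.0150 × 1.0890 = 1.113072
Real growth factor = 1.305545 / 1.113072 = 1.172920
Total real return = 1.172920 − 1 → 17.29%.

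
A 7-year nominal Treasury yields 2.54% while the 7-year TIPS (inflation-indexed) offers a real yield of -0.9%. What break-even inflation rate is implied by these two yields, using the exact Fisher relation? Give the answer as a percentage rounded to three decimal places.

(1 + π) = (1 + i)/(1 + r) = 1.02540 / 0.99100 = 1.034712
Break-even inflation = 1.034712 − 1 → 3.471%.

3.471%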